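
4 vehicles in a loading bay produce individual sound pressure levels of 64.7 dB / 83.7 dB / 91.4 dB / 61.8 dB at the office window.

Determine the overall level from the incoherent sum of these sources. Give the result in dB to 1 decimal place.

Sum in the linear (power) domain: Σ 10^(Lᵢ/10) = 10^(64.7/10) + 10^(83.7/10) + 10^(91.4/10) + 10^(61.8/10) = 1.619e+09.
L_total = 10·log₁₀(1.619e+09) = 92.1 dB.

92.1 dB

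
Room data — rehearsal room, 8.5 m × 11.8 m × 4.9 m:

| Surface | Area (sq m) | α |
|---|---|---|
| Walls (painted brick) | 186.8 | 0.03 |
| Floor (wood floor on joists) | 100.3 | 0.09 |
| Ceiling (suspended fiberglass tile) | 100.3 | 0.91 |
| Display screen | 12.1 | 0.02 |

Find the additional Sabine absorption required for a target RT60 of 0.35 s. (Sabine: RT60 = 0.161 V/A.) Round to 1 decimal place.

119.9 sabins

Summing Sᵢαᵢ: 5.604 + 9.027 + 91.273 + 0.242 → A₁ = 106.146 sabins.
V = 491.47 m³. Required absorption A₂ = 0.161 × 491.47 / 0.35 = 226.076 sabins.
ΔA = A₂ − A₁ = 226.076 − 106.146 = 119.9 sabins.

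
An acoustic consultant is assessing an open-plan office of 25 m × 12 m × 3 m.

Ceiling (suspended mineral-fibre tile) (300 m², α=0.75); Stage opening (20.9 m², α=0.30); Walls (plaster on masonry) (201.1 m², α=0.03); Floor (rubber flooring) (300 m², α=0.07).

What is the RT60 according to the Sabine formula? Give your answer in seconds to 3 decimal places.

Summing Sᵢαᵢ: 225.000 + 6.270 + 6.033 + 21.000 → A = 258.303 sabins.
Room volume: 900 m³.
Sabine: RT60 = 0.161 × 900 / 258.303 = 0.561 s.

0.561 sec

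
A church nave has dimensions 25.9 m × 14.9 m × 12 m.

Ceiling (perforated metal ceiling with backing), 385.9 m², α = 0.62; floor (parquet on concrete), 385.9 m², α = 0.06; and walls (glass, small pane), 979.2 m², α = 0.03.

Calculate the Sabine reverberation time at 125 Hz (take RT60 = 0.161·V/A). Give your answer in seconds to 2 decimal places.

2.56 seconds

Total absorption A = 385.9·0.62 + 385.9·0.06 + 979.2·0.03
  = 239.258 + 23.154 + 29.376 = 291.788 m² sabins.
Room volume: 4630.92 m³.
T = 0.161 V/A = 0.161·4630.92/291.788 = 2.56 s.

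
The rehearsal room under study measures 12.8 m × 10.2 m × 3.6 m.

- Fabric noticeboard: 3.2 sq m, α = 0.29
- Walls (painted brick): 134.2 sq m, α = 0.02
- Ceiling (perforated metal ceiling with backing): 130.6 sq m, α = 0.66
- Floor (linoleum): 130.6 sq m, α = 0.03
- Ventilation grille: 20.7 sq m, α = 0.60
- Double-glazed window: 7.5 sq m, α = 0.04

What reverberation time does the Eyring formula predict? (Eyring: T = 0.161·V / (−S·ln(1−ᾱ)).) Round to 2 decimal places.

0.62 seconds

Total surface area S = 3.2 + 134.2 + 130.6 + 130.6 + 20.7 + 7.5 = 426.8 sq m.
Σ(Sᵢαᵢ) = 3.2·0.29 + 134.2·0.02 + 130.6·0.66 + 130.6·0.03 + 20.7·0.60 + 7.5·0.04 = 106.446.
Mean coefficient ᾱ = A/S = 0.2494.
−S·ln(1−ᾱ) = −426.8 × ln(1 − 0.2494) = 122.441.
V = 12.8 × 10.2 × 3.6 = 470.016 m³.
RT60 = 0.161 × 470.016 / 122.441 = 0.62 s.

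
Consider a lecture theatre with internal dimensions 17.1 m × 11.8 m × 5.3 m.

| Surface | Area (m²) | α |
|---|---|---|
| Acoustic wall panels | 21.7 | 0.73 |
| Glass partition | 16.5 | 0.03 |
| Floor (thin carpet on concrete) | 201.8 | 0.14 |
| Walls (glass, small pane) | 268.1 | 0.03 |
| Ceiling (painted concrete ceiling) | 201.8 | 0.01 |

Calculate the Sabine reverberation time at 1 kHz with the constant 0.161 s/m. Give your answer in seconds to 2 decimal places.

A = Σ Sᵢαᵢ = 21.7·0.73 + 16.5·0.03 + 201.8·0.14 + 268.1·0.03 + 201.8·0.01 = 54.649 sabins.
V = 17.1·11.8·5.3 = 1069.434 m³.
RT60 = 0.161 · V / A = 0.161 × 1069.434 / 54.649 = 3.15 s.

3.15 s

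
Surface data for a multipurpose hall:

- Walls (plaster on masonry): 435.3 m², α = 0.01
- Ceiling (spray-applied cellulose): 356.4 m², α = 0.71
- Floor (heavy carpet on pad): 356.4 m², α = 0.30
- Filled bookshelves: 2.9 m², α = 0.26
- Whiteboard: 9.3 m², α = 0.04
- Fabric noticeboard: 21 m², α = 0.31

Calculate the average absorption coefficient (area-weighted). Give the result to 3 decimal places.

Total surface area S = 1181.3 m².
Σ(Sᵢαᵢ) = 435.3·0.01 + 356.4·0.71 + 356.4·0.30 + 2.9·0.26 + 9.3·0.04 + 21·0.31 = 371.953.
ᾱ = 371.953 / 1181.3 = 0.315.

0.315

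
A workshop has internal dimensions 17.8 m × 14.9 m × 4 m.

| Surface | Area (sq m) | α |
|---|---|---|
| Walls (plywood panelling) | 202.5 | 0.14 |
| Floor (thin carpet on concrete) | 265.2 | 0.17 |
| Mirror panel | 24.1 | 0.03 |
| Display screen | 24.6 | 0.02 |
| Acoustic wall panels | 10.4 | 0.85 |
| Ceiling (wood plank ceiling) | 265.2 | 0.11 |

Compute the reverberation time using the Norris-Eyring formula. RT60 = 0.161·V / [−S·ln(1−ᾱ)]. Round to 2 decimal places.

S = Σ Sᵢ = 792.0 sq m.
Absorption A = 202.5·0.14 + 265.2·0.17 + 24.1·0.03 + 24.6·0.02 + 10.4·0.85 + 265.2·0.11 = 112.661 sabins.
Mean coefficient ᾱ = A/S = 0.1422.
Eyring denominator: −S ln(1−ᾱ) = 121.480.
V = 17.8 × 14.9 × 4 = 1060.88 m³.
T = 0.161·V/[−S·ln(1−ᾱ)] = 0.161·1060.88/121.480 = 1.41 s.

1.41 s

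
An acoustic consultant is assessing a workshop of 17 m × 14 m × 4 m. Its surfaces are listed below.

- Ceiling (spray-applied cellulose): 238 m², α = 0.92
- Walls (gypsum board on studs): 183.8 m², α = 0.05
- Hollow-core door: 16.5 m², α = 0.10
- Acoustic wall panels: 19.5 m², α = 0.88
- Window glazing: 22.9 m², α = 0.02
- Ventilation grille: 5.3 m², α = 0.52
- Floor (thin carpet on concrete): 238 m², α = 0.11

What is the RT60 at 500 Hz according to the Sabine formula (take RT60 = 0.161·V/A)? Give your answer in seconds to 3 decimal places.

0.555 s

Total absorption A = 238×0.92 + 183.8×0.05 + 16.5×0.10 + 19.5×0.88 + 22.9×0.02 + 5.3×0.52 + 238×0.11
  = 218.960 + 9.190 + 1.650 + 17.160 + 0.458 + 2.756 + 26.180 = 276.354 m² sabins.
V = 17·14·4 = 952 m³.
RT60 = 0.161 · V / A = 0.161 × 952 / 276.354 = 0.555 s.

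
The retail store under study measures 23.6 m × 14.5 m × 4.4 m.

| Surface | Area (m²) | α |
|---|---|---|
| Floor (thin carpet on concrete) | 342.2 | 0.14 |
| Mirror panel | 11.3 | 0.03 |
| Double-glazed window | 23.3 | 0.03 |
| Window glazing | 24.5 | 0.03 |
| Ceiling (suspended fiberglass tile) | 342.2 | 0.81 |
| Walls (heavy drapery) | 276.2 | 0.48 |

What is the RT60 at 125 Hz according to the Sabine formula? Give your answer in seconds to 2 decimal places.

A = Σ Sᵢαᵢ = 342.2×0.14 + 11.3×0.03 + 23.3×0.03 + 24.5×0.03 + 342.2×0.81 + 276.2×0.48 = 459.439 sabins.
Volume V = 23.6 × 14.5 × 4.4 = 1505.68 m³.
T = 0.161 V/A = 0.161·1505.68/459.439 = 0.53 s.

0.53 s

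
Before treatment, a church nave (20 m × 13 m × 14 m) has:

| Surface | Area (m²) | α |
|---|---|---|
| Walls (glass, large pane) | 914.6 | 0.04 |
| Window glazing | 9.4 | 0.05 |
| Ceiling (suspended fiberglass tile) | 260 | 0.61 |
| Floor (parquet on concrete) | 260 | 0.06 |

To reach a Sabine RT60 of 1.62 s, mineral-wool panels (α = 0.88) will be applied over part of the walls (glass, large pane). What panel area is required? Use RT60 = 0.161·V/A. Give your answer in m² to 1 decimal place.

179.2

Equivalent absorption area: A₁ = 914.6*0.04 + 9.4*0.05 + 260*0.61 + 260*0.06 = 211.254 m².
Required A₂ = 0.161·3640/1.62 = 361.753 sabins.
ΔA needed = 361.753 − 211.254 = 150.499 sabins.
Each m² of panel replacing the walls (glass, large pane) adds (0.88 − 0.04) = 0.84 sabins.
Area = ΔA/Δα = 150.499/0.84 = 179.2 m².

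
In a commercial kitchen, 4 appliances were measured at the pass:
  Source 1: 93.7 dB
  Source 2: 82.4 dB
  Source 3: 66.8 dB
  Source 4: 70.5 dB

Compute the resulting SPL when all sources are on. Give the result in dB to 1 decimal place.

94.0 dB

Σ 10^(Lᵢ/10) = 2.534e+09.
L_total = 10·log₁₀(2.534e+09) = 94.0 dB.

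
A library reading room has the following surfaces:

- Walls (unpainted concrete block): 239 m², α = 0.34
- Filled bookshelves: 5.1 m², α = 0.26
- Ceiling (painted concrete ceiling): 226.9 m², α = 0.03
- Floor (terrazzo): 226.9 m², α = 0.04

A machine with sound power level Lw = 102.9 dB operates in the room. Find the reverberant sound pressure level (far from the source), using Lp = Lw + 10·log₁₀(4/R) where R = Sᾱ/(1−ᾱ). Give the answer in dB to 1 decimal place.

Σ(Sᵢαᵢ) = 239×0.34 + 5.1×0.26 + 226.9×0.03 + 226.9×0.04 = 98.469; total area S = 697.9 m².
ᾱ = 0.1411, so room constant R = A/(1−ᾱ) = 114.645 m².
Lp = Lw + 10 log₁₀(4/R) = 102.9 -14.57 = 88.3 dB.

88.3 dB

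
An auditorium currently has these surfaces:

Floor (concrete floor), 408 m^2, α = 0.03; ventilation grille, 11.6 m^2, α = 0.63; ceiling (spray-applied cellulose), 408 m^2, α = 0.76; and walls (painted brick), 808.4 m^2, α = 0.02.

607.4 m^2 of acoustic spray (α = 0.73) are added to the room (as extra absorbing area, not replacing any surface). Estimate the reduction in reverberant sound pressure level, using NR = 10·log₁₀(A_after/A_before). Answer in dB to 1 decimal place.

3.6 dB

A_before = Σ Sᵢαᵢ = 408·0.03 + 11.6·0.63 + 408·0.76 + 808.4·0.02 = 345.796 sabins.
Treatment contributes 607.4·0.73 = 443.402 sabins.
A_after = 345.796 + 443.402 = 789.198 sabins.
Reduction = 10 log₁₀(A_after/A_before) = 10 log₁₀(2.2823) = 3.6 dB.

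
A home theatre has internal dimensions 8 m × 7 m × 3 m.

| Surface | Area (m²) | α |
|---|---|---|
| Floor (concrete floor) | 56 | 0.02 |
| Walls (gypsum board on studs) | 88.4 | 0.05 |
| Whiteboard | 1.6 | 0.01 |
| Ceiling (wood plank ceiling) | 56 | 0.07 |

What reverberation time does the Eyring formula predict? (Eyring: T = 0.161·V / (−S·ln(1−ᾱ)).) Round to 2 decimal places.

Total surface area S = 56 + 88.4 + 1.6 + 56 = 202.0 m².
Absorption A = 56·0.02 + 88.4·0.05 + 1.6·0.01 + 56·0.07 = 9.476 sabins.
ᾱ = 9.476 / 202.0 = 0.0469.
Eyring denominator: −S ln(1−ᾱ) = 9.703.
V = 8 × 7 × 3 = 168 m³.
T = 0.161·V/[−S·ln(1−ᾱ)] = 0.161·168/9.703 = 2.79 s.

2.79 seconds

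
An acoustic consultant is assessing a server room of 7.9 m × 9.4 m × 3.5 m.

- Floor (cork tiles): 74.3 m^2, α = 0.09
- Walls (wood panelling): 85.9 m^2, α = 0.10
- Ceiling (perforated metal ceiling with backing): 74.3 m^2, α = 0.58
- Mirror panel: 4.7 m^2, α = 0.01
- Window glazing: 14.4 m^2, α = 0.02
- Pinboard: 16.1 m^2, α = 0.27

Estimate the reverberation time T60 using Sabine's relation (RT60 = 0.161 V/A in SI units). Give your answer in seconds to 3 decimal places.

A = Σ Sᵢαᵢ = 74.3×0.09 + 85.9×0.10 + 74.3×0.58 + 4.7×0.01 + 14.4×0.02 + 16.1×0.27 = 63.053 sabins.
V = 7.9·9.4·3.5 = 259.91 m³.
T = 0.161 V/A = 0.161·259.91/63.053 = 0.664 s.

0.664 seconds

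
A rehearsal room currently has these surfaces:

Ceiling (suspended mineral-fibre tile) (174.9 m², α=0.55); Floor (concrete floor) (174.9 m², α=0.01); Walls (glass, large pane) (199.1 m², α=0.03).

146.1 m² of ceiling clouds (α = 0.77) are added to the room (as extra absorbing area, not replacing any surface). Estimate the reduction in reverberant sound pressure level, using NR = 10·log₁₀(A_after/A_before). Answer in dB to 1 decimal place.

A_before = Σ Sᵢαᵢ = 174.9·0.55 + 174.9·0.01 + 199.1·0.03 = 103.917 sabins.
Treatment contributes 146.1·0.77 = 112.497 sabins.
New total A_after = 216.414 sabins.
Reduction = 10 log₁₀(A_after/A_before) = 10 log₁₀(2.0826) = 3.2 dB.

3.2 dB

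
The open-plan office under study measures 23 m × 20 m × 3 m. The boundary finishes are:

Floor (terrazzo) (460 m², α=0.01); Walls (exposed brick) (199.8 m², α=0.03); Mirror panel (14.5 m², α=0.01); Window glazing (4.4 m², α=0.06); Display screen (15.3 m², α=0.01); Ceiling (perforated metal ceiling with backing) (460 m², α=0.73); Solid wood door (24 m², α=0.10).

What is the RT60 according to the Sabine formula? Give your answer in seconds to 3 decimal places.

0.636 sec

A = Σ Sᵢαᵢ = 460*0.01 + 199.8*0.03 + 14.5*0.01 + 4.4*0.06 + 15.3*0.01 + 460*0.73 + 24*0.10 = 349.356 sabins.
V = 23·20·3 = 1380 m³.
RT60 = 0.161 · V / A = 0.161 × 1380 / 349.356 = 0.636 s.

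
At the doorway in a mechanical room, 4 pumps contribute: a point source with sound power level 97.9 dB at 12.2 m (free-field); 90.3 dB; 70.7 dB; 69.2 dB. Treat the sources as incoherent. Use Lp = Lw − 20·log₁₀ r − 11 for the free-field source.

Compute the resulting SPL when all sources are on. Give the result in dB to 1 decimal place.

90.4 dB

Source at 12.2 m: Lp = 97.9 − 20·log₁₀(12.2) − 11 = 65.2 dB.
Σ 10^(Lᵢ/10) = 1.095e+09.
Combined level = 10 log₁₀(1.095e+09) = 90.4 dB.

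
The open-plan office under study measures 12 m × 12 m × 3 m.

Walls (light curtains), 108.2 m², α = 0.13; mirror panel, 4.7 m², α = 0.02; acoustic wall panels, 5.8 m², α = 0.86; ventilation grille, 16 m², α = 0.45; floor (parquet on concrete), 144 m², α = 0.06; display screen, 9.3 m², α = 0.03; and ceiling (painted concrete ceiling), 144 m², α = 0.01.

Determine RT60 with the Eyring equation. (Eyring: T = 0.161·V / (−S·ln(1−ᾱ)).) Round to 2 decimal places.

1.81 s

S = Σ Sᵢ = 432.0 m².
Absorption A = 108.2×0.13 + 4.7×0.02 + 5.8×0.86 + 16×0.45 + 144×0.06 + 9.3×0.03 + 144×0.01 = 36.707 sabins.
Mean coefficient ᾱ = A/S = 0.0850.
Eyring denominator: −S ln(1−ᾱ) = 38.375.
V = 12 × 12 × 3 = 432 m³.
RT60 = 0.161 × 432 / 38.375 = 1.81 s.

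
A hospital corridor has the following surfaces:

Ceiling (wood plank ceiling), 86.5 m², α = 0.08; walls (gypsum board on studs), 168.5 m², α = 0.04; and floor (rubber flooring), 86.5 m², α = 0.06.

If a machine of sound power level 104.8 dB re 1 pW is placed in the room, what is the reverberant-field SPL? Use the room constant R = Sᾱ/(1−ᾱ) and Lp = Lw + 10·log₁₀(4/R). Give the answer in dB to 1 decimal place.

A = 18.850 sabins; S = 341.5 m².
ᾱ = 0.0552, so room constant R = A/(1−ᾱ) = 19.951 m².
Lp = 104.8 + 10·log₁₀(4/19.951) = 104.8 + (-6.98) = 97.8 dB.

97.8 dB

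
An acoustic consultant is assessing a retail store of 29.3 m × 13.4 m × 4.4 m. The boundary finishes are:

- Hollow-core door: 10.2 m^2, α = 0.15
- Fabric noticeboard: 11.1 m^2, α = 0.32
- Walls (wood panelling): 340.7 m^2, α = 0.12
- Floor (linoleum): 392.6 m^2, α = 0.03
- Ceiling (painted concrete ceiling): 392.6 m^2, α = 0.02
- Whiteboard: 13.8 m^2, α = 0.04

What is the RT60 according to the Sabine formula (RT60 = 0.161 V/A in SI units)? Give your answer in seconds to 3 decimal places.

4.205 seconds

Summing Sᵢαᵢ: 1.530 + 3.552 + 40.884 + 11.778 + 7.852 + 0.552 → A = 66.148 sabins.
V = 29.3·13.4·4.4 = 1727.528 m³.
RT60 = 0.161 · V / A = 0.161 × 1727.528 / 66.148 = 4.205 s.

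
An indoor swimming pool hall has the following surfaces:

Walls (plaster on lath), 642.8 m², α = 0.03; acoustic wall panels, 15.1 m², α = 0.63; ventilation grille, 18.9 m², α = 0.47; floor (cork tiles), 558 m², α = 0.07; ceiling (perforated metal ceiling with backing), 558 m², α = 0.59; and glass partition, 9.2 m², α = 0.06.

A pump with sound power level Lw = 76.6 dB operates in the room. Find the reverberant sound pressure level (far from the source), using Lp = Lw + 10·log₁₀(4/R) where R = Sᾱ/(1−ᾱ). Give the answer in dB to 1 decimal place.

Σ(Sᵢαᵢ) = 642.8·0.03 + 15.1·0.63 + 18.9·0.47 + 558·0.07 + 558·0.59 + 9.2·0.06 = 406.512; total area S = 1802.0 m².
ᾱ = 0.2256, so room constant R = A/(1−ᾱ) = 524.938 m².
Lp = Lw + 10 log₁₀(4/R) = 76.6 -21.18 = 55.4 dB.

55.4 dB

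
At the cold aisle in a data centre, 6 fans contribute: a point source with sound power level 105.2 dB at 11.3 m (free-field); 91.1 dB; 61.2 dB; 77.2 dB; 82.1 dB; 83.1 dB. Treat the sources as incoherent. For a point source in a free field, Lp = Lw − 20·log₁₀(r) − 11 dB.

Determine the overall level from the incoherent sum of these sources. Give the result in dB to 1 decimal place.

Source at 11.3 m: Lp = 105.2 − 20·log₁₀(11.3) − 11 = 73.1 dB.
Converting to relative power and adding: 10^(73.1/10) + 10^(91.1/10) + 10^(61.2/10) + 10^(77.2/10) + 10^(82.1/10) + 10^(83.1/10) = 1.729e+09.
Combined level = 10 log₁₀(1.729e+09) = 92.4 dB.

92.4 dB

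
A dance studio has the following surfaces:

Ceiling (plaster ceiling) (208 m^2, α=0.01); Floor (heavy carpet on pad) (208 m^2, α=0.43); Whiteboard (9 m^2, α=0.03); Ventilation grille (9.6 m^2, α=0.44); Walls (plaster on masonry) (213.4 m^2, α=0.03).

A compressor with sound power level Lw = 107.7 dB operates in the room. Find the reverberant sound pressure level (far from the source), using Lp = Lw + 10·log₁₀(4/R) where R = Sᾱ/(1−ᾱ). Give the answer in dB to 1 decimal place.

A = 102.416 sabins; S = 648.0 m^2.
ᾱ = 0.1580, so room constant R = A/(1−ᾱ) = 121.634 m^2.
Lp = Lw + 10 log₁₀(4/R) = 107.7 -14.83 = 92.9 dB.

92.9 dB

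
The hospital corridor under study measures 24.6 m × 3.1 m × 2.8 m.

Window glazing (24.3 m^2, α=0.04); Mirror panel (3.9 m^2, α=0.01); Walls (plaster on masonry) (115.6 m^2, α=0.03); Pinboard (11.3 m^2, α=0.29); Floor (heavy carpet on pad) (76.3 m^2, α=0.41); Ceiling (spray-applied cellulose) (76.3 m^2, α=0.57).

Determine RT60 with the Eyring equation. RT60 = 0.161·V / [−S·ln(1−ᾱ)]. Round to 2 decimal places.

0.36 sec

S = Σ Sᵢ = 307.7 m^2.
Σ(Sᵢαᵢ) = 24.3×0.04 + 3.9×0.01 + 115.6×0.03 + 11.3×0.29 + 76.3×0.41 + 76.3×0.57 = 82.530.
Mean coefficient ᾱ = A/S = 0.2682.
−S·ln(1−ᾱ) = −307.7 × ln(1 − 0.2682) = 96.079.
V = 24.6 × 3.1 × 2.8 = 213.528 m³.
RT60 = 0.161 × 213.528 / 96.079 = 0.36 s.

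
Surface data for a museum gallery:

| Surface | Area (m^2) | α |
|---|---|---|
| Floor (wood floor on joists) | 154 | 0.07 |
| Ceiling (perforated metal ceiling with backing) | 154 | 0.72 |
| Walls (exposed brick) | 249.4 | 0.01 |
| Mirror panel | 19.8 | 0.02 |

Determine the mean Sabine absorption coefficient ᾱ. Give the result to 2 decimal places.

0.22

Total surface area S = 577.2 m^2.
Σ(Sᵢαᵢ) = 154*0.07 + 154*0.72 + 249.4*0.01 + 19.8*0.02 = 124.550.
ᾱ = A/S = 0.22.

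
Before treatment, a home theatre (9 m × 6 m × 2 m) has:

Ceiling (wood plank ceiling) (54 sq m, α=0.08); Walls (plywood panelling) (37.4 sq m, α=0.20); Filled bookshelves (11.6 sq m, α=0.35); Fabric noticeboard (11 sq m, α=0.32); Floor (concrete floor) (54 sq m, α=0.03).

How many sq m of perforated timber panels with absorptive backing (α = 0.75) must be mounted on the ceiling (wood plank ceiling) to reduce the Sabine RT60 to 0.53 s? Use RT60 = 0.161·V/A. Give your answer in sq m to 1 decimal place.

Summing Sᵢαᵢ: 4.320 + 7.480 + 4.060 + 3.520 + 1.620 → A₁ = 21.000 sabins.
V = 108 m³. Target absorption A₂ = 0.161 × 108 / 0.53 = 32.808 sabins.
ΔA needed = 32.808 − 21.000 = 11.808 sabins.
Net gain per sq m: Δα = 0.75 − 0.08 = 0.67.
Panel area = 11.808 / 0.67 = 17.6 sq m.

17.6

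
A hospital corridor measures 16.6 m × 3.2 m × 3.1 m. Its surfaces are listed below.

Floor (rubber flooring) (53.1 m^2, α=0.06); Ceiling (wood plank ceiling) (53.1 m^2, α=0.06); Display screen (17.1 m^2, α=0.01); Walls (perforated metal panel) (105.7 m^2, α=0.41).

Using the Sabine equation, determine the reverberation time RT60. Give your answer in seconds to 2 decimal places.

A = Σ Sᵢαᵢ = 53.1×0.06 + 53.1×0.06 + 17.1×0.01 + 105.7×0.41 = 49.880 sabins.
V = 16.6·3.2·3.1 = 164.672 m³.
RT60 = 0.161 · V / A = 0.161 × 164.672 / 49.880 = 0.53 s.

0.53 seconds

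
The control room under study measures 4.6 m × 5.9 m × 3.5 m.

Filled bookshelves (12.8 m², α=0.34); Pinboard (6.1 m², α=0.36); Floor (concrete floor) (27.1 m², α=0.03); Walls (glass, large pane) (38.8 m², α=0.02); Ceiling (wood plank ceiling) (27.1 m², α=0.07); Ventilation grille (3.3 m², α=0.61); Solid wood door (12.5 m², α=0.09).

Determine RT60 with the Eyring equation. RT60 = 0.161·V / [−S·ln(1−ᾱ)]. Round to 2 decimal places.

1.10 s

S = Σ Sᵢ = 127.7 m².
Σ(Sᵢαᵢ) = 12.8×0.34 + 6.1×0.36 + 27.1×0.03 + 38.8×0.02 + 27.1×0.07 + 3.3×0.61 + 12.5×0.09 = 13.172.
ᾱ = 13.172 / 127.7 = 0.1031.
−S·ln(1−ᾱ) = −127.7 × ln(1 − 0.1031) = 13.895.
V = 4.6 × 5.9 × 3.5 = 94.99 m³.
RT60 = 0.161 × 94.99 / 13.895 = 1.10 s.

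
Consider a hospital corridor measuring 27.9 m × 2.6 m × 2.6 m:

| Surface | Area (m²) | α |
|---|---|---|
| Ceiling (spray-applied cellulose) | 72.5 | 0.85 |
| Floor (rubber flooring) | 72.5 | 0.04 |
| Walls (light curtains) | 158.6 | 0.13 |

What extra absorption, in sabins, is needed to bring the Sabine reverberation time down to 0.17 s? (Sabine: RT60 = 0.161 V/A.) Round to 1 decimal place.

93.5 sabins

Summing Sᵢαᵢ: 61.625 + 2.900 + 20.618 → A₁ = 85.143 sabins.
V = 188.604 m³. Required absorption A₂ = 0.161 × 188.604 / 0.17 = 178.619 sabins.
Additional absorption ΔA = 178.619 − 85.143 = 93.5 sabins.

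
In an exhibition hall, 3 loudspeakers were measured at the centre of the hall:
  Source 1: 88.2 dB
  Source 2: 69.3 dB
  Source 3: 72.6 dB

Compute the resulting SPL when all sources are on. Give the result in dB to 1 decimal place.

Converting to relative power and adding: 10^(88.2/10) + 10^(69.3/10) + 10^(72.6/10) = 6.874e+08.
Combined level = 10 log₁₀(6.874e+08) = 88.4 dB.

88.4 dB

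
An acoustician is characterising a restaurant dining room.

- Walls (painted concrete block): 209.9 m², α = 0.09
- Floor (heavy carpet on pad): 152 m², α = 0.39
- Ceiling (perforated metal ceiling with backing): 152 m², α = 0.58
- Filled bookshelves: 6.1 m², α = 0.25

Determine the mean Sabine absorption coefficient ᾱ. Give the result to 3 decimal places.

S = Σ Sᵢ = 209.9 + 152 + 152 + 6.1 = 520.0 m².
Σ(Sᵢαᵢ) = 209.9×0.09 + 152×0.39 + 152×0.58 + 6.1×0.25 = 167.856.
ᾱ = A/S = 0.323.

0.323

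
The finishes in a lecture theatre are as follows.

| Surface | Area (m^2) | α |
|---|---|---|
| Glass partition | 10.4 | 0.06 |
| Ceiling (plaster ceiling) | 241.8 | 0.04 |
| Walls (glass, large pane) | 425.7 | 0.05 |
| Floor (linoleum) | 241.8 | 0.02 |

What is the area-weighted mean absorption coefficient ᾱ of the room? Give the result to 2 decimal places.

S = Σ Sᵢ = 10.4 + 241.8 + 425.7 + 241.8 = 919.7 m^2.
Σ(Sᵢαᵢ) = 10.4*0.06 + 241.8*0.04 + 425.7*0.05 + 241.8*0.02 = 36.417.
ᾱ = 36.417 / 919.7 = 0.04.

0.04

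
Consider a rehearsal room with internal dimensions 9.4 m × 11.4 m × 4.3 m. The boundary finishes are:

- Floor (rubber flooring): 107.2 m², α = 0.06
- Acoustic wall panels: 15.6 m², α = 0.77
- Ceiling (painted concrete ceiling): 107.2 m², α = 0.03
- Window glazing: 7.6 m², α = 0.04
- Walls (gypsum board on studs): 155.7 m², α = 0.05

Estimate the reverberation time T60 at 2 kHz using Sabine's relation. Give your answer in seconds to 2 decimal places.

Total absorption A = 107.2·0.06 + 15.6·0.77 + 107.2·0.03 + 7.6·0.04 + 155.7·0.05
  = 6.432 + 12.012 + 3.216 + 0.304 + 7.785 = 29.749 m² sabins.
Volume V = 9.4 × 11.4 × 4.3 = 460.788 m³.
RT60 = 0.161 · V / A = 0.161 × 460.788 / 29.749 = 2.49 s.

2.49 s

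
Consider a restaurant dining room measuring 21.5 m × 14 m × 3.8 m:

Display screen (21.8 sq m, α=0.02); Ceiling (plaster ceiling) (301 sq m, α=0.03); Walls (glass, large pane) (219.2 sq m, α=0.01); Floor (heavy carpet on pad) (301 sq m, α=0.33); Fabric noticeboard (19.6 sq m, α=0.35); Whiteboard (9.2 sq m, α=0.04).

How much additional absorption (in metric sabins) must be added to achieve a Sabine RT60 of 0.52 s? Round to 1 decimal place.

235.9 sabins

Summing Sᵢαᵢ: 0.436 + 9.030 + 2.192 + 99.330 + 6.860 + 0.368 → A₁ = 118.216 sabins.
For T = 0.52 s, need A₂ = 0.161·V/T = 0.161·1143.8/0.52 = 354.138 sabins.
ΔA = A₂ − A₁ = 354.138 − 118.216 = 235.9 sabins.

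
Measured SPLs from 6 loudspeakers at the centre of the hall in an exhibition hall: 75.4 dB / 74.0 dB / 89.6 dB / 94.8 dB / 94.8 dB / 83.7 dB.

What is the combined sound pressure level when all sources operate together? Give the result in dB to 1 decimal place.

98.6 dB

Sum in the linear (power) domain: Σ 10^(Lᵢ/10) = 10^(75.4/10) + 10^(74.0/10) + 10^(89.6/10) + 10^(94.8/10) + 10^(94.8/10) + 10^(83.7/10) = 7.246e+09.
Back to dB: 10·log₁₀ Σ = 98.6 dB.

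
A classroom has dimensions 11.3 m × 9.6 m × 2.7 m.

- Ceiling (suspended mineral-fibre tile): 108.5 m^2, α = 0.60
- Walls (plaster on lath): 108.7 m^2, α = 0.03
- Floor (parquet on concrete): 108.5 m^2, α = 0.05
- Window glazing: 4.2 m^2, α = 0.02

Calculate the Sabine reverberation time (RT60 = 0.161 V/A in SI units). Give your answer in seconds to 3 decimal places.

Equivalent absorption area: A = 108.5*0.60 + 108.7*0.03 + 108.5*0.05 + 4.2*0.02 = 73.870 m^2.
Volume V = 11.3 × 9.6 × 2.7 = 292.896 m³.
T = 0.161 V/A = 0.161·292.896/73.870 = 0.638 s.

0.638 sec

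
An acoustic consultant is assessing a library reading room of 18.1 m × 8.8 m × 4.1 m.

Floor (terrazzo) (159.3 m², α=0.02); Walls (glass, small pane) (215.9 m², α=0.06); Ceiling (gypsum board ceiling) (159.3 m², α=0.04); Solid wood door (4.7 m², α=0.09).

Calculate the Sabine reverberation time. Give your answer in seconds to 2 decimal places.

4.58 s

Equivalent absorption area: A = 159.3×0.02 + 215.9×0.06 + 159.3×0.04 + 4.7×0.09 = 22.935 m².
Room volume: 653.048 m³.
RT60 = 0.161 · V / A = 0.161 × 653.048 / 22.935 = 4.58 s.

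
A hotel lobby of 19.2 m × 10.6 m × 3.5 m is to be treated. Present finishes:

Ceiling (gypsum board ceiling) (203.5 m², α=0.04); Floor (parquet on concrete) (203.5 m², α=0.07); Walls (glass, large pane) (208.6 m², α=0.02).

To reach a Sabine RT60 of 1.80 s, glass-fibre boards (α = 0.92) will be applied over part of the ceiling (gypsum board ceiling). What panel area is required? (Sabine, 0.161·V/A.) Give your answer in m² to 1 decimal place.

Summing Sᵢαᵢ: 8.140 + 14.245 + 4.172 → A₁ = 26.557 sabins.
Required A₂ = 0.161·712.32/1.80 = 63.713 sabins.
Absorption to add: 63.713 − 26.557 = 37.156 sabins.
Net gain per m²: Δα = 0.92 − 0.04 = 0.88.
Area = ΔA/Δα = 37.156/0.88 = 42.2 m².

42.2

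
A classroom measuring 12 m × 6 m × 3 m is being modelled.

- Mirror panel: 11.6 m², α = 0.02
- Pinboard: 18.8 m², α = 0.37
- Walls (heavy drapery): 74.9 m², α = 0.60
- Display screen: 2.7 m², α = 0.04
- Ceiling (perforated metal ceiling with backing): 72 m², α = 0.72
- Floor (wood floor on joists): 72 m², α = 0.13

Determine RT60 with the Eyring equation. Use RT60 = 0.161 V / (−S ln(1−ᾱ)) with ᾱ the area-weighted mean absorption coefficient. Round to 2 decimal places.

0.23 s

S = Σ Sᵢ = 252.0 m².
Σ(Sᵢαᵢ) = 11.6×0.02 + 18.8×0.37 + 74.9×0.60 + 2.7×0.04 + 72×0.72 + 72×0.13 = 113.436.
ᾱ = 113.436 / 252.0 = 0.4501.
−S·ln(1−ᾱ) = −252.0 × ln(1 − 0.4501) = 150.701.
V = 12 × 6 × 3 = 216 m³.
RT60 = 0.161 × 216 / 150.701 = 0.23 s.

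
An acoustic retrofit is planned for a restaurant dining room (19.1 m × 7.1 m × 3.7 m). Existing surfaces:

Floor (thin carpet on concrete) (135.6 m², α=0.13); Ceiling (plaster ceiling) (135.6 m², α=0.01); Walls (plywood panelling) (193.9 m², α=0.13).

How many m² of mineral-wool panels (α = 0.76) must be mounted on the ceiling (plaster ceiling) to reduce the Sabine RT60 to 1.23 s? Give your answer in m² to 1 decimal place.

28.6

Summing Sᵢαᵢ: 17.628 + 1.356 + 25.207 → A₁ = 44.191 sabins.
Required A₂ = 0.161·501.757/1.23 = 65.677 sabins.
Absorption to add: 65.677 − 44.191 = 21.486 sabins.
Net gain per m²: Δα = 0.76 − 0.01 = 0.75.
Area = ΔA/Δα = 21.486/0.75 = 28.6 m².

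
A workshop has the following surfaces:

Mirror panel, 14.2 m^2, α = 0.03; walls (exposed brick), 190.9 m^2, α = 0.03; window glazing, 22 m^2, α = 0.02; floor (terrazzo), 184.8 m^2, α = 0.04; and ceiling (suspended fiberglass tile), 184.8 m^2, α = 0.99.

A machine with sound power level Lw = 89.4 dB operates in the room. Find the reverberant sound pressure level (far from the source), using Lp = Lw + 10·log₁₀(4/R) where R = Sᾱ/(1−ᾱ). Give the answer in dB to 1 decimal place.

A = 196.937 sabins; S = 596.7 m^2.
ᾱ = 196.937/596.7 = 0.3300; R = Sᾱ/(1−ᾱ) = 196.937/(1−0.3300) = 293.936 m^2.
Lp = Lw + 10 log₁₀(4/R) = 89.4 -18.66 = 70.7 dB.

70.7 dB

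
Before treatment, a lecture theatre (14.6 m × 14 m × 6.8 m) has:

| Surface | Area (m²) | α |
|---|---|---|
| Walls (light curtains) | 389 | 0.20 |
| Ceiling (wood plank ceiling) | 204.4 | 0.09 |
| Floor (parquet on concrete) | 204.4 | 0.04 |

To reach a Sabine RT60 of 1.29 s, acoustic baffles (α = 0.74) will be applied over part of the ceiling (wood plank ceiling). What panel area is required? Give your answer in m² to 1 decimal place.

Total absorption A₁ = 389×0.20 + 204.4×0.09 + 204.4×0.04
  = 77.800 + 18.396 + 8.176 = 104.372 m² sabins.
Required A₂ = 0.161·1389.92/1.29 = 173.471 sabins.
Absorption to add: 173.471 − 104.372 = 69.099 sabins.
Each m² of panel replacing the ceiling (wood plank ceiling) adds (0.74 − 0.09) = 0.65 sabins.
Area = ΔA/Δα = 69.099/0.65 = 106.3 m².

106.3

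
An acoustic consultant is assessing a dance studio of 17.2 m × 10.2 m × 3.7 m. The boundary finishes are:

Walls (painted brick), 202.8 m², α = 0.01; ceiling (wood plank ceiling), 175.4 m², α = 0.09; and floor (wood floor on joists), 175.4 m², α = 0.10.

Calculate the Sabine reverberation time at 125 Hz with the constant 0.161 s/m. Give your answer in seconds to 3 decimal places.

2.956 sec

Summing Sᵢαᵢ: 2.028 + 15.786 + 17.540 → A = 35.354 sabins.
Room volume: 649.128 m³.
RT60 = 0.161 · V / A = 0.161 × 649.128 / 35.354 = 2.956 s.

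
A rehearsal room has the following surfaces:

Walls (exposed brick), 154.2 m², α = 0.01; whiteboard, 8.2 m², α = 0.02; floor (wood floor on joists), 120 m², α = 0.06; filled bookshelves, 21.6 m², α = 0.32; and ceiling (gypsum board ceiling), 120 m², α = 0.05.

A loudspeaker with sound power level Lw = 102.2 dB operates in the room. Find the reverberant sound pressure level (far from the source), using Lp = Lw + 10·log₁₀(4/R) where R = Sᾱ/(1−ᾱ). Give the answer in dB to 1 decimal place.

94.6 dB

A = 21.818 sabins; S = 424.0 m².
ᾱ = 0.0515, so room constant R = A/(1−ᾱ) = 23.003 m².
Lp = 102.2 + 10·log₁₀(4/23.003) = 102.2 + (-7.60) = 94.6 dB.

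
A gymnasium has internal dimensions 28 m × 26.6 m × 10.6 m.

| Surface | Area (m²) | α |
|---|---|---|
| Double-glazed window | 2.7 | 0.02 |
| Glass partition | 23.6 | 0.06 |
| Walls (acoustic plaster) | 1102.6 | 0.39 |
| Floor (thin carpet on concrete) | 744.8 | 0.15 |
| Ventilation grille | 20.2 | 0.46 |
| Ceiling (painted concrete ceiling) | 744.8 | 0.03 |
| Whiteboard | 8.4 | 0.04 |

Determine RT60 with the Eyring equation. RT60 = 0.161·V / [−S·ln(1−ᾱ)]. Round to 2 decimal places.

1.96 s

S = Σ Sᵢ = 2647.1 m².
Absorption A = 2.7×0.02 + 23.6×0.06 + 1102.6×0.39 + 744.8×0.15 + 20.2×0.46 + 744.8×0.03 + 8.4×0.04 = 575.176 sabins.
ᾱ = 575.176 / 2647.1 = 0.2173.
−S·ln(1−ᾱ) = −2647.1 × ln(1 − 0.2173) = 648.555.
V = 28 × 26.6 × 10.6 = 7894.88 m³.
T = 0.161·V/[−S·ln(1−ᾱ)] = 0.161·7894.88/648.555 = 1.96 s.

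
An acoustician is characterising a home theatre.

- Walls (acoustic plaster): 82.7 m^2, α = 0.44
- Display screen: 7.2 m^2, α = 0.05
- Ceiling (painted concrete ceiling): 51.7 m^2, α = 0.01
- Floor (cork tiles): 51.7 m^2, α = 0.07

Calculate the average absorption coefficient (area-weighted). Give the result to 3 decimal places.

0.212

Total surface area S = 193.3 m^2.
A = 82.7*0.44 + 7.2*0.05 + 51.7*0.01 + 51.7*0.07 = 40.884 sabins.
ᾱ = 40.884 / 193.3 = 0.212.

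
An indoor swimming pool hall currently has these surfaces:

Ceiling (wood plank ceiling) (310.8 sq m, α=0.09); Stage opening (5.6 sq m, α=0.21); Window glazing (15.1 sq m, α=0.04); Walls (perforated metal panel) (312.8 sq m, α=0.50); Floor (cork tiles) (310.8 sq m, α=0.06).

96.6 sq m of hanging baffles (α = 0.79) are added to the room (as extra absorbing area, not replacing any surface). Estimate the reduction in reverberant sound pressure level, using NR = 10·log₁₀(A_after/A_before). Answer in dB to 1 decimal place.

1.4 dB

Equivalent absorption area: A_before = 310.8·0.09 + 5.6·0.21 + 15.1·0.04 + 312.8·0.50 + 310.8·0.06 = 204.800 sq m.
Treatment contributes 96.6·0.79 = 76.314 sabins.
New total A_after = 281.114 sabins.
Reduction = 10 log₁₀(A_after/A_before) = 10 log₁₀(1.3726) = 1.4 dB.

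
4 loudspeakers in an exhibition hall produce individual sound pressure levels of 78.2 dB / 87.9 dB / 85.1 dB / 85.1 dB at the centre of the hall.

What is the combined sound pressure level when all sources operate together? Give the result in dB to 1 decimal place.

91.2 dB

Sum in the linear (power) domain: Σ 10^(Lᵢ/10) = 10^(78.2/10) + 10^(87.9/10) + 10^(85.1/10) + 10^(85.1/10) = 1.33e+09.
Combined level = 10 log₁₀(1.33e+09) = 91.2 dB.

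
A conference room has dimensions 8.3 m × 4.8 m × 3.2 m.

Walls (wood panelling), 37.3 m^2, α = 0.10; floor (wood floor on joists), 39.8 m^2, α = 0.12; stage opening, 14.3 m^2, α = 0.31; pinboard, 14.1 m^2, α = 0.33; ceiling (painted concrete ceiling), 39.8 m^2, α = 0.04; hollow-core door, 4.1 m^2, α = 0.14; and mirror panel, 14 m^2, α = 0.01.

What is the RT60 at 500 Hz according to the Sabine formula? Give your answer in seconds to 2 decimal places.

1.03 sec

A = Σ Sᵢαᵢ = 37.3·0.10 + 39.8·0.12 + 14.3·0.31 + 14.1·0.33 + 39.8·0.04 + 4.1·0.14 + 14·0.01 = 19.898 sabins.
Volume V = 8.3 × 4.8 × 3.2 = 127.488 m³.
T = 0.161 V/A = 0.161·127.488/19.898 = 1.03 s.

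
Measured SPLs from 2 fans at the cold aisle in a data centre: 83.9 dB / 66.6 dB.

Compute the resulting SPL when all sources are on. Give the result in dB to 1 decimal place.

84.0 dB

Converting to relative power and adding: 10^(83.9/10) + 10^(66.6/10) = 2.5e+08.
Combined level = 10 log₁₀(2.5e+08) = 84.0 dB.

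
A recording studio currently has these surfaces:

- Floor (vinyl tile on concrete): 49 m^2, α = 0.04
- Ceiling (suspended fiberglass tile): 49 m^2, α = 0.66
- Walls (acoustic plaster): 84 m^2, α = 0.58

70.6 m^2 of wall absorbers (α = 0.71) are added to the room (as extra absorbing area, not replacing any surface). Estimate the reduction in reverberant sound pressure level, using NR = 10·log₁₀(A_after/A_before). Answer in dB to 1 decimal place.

Summing Sᵢαᵢ: 1.960 + 32.340 + 48.720 → A_before = 83.020 sabins.
Treatment contributes 70.6·0.71 = 50.126 sabins.
New total A_after = 133.146 sabins.
NR = 10·log₁₀(133.146/83.020) = 2.1 dB.

2.1 dB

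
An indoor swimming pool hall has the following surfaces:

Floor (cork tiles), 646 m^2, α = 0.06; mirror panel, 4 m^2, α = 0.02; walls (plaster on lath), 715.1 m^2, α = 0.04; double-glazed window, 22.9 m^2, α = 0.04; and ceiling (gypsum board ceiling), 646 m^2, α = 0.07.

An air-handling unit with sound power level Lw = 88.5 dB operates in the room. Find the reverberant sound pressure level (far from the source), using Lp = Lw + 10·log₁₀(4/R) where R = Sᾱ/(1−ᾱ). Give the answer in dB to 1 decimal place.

Σ(Sᵢαᵢ) = 646·0.06 + 4·0.02 + 715.1·0.04 + 22.9·0.04 + 646·0.07 = 113.580; total area S = 2034.0 m^2.
ᾱ = 0.0558, so room constant R = A/(1−ᾱ) = 120.292 m^2.
Lp = 88.5 + 10·log₁₀(4/120.292) = 88.5 + (-14.78) = 73.7 dB.

73.7 dB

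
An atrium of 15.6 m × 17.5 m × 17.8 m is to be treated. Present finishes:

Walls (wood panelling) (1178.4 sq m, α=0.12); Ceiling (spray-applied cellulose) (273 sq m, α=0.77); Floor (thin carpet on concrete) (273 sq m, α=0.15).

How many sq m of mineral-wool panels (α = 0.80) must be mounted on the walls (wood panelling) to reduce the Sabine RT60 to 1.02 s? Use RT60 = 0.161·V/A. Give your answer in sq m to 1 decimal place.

Equivalent absorption area: A₁ = 1178.4·0.12 + 273·0.77 + 273·0.15 = 392.568 sq m.
V = 4859.4 m³. Target absorption A₂ = 0.161 × 4859.4 / 1.02 = 767.023 sabins.
Absorption to add: 767.023 − 392.568 = 374.455 sabins.
Net gain per sq m: Δα = 0.80 − 0.12 = 0.68.
Area = ΔA/Δα = 374.455/0.68 = 550.7 sq m.

550.7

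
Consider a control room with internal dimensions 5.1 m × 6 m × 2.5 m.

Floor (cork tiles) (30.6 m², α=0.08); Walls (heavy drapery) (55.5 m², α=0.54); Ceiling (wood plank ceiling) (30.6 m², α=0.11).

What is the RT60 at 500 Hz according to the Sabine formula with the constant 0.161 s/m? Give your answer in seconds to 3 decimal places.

0.344 s

Equivalent absorption area: A = 30.6×0.08 + 55.5×0.54 + 30.6×0.11 = 35.784 m².
V = 5.1·6·2.5 = 76.5 m³.
T = 0.161 V/A = 0.161·76.5/35.784 = 0.344 s.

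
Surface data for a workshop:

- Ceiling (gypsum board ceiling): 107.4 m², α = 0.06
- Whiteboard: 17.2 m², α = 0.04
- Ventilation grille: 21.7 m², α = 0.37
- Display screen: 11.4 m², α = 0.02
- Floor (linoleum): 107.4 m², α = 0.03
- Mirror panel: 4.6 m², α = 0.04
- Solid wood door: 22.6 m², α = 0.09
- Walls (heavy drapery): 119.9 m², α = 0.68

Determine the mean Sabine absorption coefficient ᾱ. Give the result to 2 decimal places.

S = Σ Sᵢ = 107.4 + 17.2 + 21.7 + 11.4 + 107.4 + 4.6 + 22.6 + 119.9 = 412.2 m².
A = 107.4×0.06 + 17.2×0.04 + 21.7×0.37 + 11.4×0.02 + 107.4×0.03 + 4.6×0.04 + 22.6×0.09 + 119.9×0.68 = 102.361 sabins.
ᾱ = A/S = 0.25.

0.25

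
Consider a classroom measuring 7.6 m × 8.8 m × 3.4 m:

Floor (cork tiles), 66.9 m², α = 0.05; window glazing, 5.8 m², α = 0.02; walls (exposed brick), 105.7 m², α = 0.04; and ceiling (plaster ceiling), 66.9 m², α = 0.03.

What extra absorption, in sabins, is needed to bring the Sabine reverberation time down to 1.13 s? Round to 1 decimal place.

Summing Sᵢαᵢ: 3.345 + 0.116 + 4.228 + 2.007 → A₁ = 9.696 sabins.
V = 227.392 m³. Required absorption A₂ = 0.161 × 227.392 / 1.13 = 32.398 sabins.
ΔA = A₂ − A₁ = 32.398 − 9.696 = 22.7 sabins.

22.7 sabins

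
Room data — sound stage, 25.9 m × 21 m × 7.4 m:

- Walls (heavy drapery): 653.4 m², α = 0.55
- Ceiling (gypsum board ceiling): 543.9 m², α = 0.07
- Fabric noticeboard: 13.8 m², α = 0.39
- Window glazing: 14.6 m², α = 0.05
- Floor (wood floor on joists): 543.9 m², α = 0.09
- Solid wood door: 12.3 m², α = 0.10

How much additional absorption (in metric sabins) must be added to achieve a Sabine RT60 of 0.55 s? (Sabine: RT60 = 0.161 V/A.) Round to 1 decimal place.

Summing Sᵢαᵢ: 359.370 + 38.073 + 5.382 + 0.730 + 48.951 + 1.230 → A₁ = 453.736 sabins.
V = 4024.86 m³. Required absorption A₂ = 0.161 × 4024.86 / 0.55 = 1178.186 sabins.
Additional absorption ΔA = 1178.186 − 453.736 = 724.5 sabins.

724.5 sabins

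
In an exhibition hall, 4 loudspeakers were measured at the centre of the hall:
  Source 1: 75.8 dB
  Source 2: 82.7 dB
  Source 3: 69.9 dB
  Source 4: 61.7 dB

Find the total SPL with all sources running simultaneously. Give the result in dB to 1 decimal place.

Sum in the linear (power) domain: Σ 10^(Lᵢ/10) = 10^(75.8/10) + 10^(82.7/10) + 10^(69.9/10) + 10^(61.7/10) = 2.355e+08.
L_total = 10·log₁₀(2.355e+08) = 83.7 dB.

83.7 dB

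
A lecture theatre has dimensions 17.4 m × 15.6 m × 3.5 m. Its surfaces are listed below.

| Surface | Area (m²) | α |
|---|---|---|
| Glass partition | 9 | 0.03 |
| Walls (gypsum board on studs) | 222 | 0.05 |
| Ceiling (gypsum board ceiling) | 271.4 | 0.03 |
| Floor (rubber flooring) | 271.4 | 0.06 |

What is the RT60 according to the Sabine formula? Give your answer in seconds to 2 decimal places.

4.27 s

Summing Sᵢαᵢ: 0.270 + 11.100 + 8.142 + 16.284 → A = 35.796 sabins.
Room volume: 950.04 m³.
RT60 = 0.161 · V / A = 0.161 × 950.04 / 35.796 = 4.27 s.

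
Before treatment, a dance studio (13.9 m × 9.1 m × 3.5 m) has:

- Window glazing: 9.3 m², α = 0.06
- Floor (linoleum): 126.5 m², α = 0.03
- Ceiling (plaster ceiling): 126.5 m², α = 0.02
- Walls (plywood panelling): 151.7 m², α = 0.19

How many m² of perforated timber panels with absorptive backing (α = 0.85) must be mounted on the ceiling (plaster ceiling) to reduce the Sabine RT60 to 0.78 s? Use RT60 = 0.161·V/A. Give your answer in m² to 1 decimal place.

67.1

Equivalent absorption area: A₁ = 9.3·0.06 + 126.5·0.03 + 126.5·0.02 + 151.7·0.19 = 35.706 m².
Required A₂ = 0.161·442.715/0.78 = 91.381 sabins.
Absorption to add: 91.381 − 35.706 = 55.675 sabins.
Each m² of panel replacing the ceiling (plaster ceiling) adds (0.85 − 0.02) = 0.83 sabins.
Area = ΔA/Δα = 55.675/0.83 = 67.1 m².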